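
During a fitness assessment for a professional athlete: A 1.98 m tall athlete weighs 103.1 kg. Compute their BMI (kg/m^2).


height^2 = 3.9204 m^2
BMI = 103.1 / 3.9204 = 26.3 kg/m^2

26.3 kg/m^2


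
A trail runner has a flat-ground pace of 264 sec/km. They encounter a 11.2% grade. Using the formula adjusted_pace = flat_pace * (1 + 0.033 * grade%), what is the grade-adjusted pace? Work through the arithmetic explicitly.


Grade factor = 1 + 0.033 * 11.2 = 1.3696
Adjusted = 264 * 1.3696 = 361.57 sec/km

361.57 s/km


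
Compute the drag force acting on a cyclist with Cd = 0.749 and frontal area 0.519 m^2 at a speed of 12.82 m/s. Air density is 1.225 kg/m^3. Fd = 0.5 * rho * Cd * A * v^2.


Step 1: v^2 = 164.3524
Step 2: Fd = 0.5 * 1.225 * 0.749 * 0.519 * 164.3524
= 39.132 N

39.132 N


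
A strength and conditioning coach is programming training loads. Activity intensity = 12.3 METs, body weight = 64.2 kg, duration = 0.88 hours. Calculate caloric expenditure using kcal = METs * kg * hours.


kcal = 12.3 * 64.2 * 0.88
= 789.66 * 0.88
= 694.9 kcal

694.9 kcal


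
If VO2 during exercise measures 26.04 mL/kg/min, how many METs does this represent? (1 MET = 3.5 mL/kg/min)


METs = VO2 / 3.5 = 26.04 / 3.5 = 7.44

7.44 METs


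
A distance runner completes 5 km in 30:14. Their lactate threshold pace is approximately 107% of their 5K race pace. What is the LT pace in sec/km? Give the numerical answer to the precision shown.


Convert to seconds: 30 min 14 s = 1814 s
Pace per km = 1814 / 5 = 362.8 s/km
LT pace = 362.8 * 1.07 = 388.2 s/km

388.2 s/km


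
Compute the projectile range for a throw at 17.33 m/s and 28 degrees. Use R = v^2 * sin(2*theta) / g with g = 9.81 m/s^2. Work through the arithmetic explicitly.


Two times the angle = 56 degrees
sin(56) = 0.829038
R = 300.3289 * 0.829038 / 9.81 = 25.381 m

25.381 m


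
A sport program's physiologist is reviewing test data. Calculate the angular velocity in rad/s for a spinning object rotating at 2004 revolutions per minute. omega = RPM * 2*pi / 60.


omega = RPM * 2*pi / 60
= 2004 * 6.28318531 / 60
= 209.858 rad/s

209.858 rad/s


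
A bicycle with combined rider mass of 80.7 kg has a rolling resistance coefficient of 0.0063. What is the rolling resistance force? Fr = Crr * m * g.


Fr = 0.0063 * 80.7 * 9.81
= 0.50841 * 9.81
= 4.988 N

4.988 N


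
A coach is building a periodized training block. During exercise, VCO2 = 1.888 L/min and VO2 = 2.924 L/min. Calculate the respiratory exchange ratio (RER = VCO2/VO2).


RER = VCO2 / VO2
= 1.888 / 2.924
= 0.6457

0.6457


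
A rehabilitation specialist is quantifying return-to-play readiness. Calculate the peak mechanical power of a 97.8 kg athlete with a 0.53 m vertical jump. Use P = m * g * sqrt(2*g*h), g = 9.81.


First, sqrt(2gh) = sqrt(2 * 9.81 * 0.53)
= sqrt(10.3986) = 3.224686 m/s
Power = 97.8 * 9.81 * 3.224686 = 3093.82 W

3093.82 W


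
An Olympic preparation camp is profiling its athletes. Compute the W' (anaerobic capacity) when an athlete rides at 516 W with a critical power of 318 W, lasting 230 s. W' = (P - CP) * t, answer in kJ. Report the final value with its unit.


Above-CP power = 198 W
Duration = 230 s
W' = 198 * 230 = 45540 J
Convert: 45540 / 1000 = 45.54 kJ

45.54 kJ


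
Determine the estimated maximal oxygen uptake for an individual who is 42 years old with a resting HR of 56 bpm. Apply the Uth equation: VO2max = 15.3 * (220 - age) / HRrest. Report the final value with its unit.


HRmax = 220 - 42 = 178
VO2max = 15.3 * (178 / 56)
= 15.3 * 3.1786
= 48.63 mL/kg/min

48.63 mL/kg/min


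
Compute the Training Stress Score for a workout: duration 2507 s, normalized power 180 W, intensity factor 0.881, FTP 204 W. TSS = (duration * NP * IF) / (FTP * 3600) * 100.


Product = 2507 * 180 * 0.881 = 397560.06
Base = 204 * 3600 = 734400
TSS = 397560.06 / 734400 * 100 = 54.13

54.13 TSS


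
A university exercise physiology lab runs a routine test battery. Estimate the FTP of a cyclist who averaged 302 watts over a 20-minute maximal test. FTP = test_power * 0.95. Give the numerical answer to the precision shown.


FTP = 302 * 0.95 = 286.9 W

286.9 W


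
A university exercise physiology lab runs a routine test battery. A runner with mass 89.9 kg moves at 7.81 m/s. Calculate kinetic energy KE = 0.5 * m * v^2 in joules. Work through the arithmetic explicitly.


v^2 = 7.81^2 = 60.9961
KE = 0.5 * 89.9 * 60.9961
= 2741.77 J

2741.77 J


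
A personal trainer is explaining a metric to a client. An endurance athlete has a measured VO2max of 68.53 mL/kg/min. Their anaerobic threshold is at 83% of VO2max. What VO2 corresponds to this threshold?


Anaerobic threshold VO2 = VO2max * 83%
= 68.53 * 0.83
= 56.88 mL/kg/min

56.88 mL/kg/min


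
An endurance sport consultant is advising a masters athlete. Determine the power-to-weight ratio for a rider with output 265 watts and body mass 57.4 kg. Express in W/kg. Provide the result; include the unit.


P/W = 265 / 57.4 = 4.617 W/kg

4.617 W/kg


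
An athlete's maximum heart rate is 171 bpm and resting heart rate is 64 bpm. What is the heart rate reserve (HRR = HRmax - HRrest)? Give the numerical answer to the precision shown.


HRR = HRmax - HRrest
= 171 - 64
= 107 bpm

107 bpm


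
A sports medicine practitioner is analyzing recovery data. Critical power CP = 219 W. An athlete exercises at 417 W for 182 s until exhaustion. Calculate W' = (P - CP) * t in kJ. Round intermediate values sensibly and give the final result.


P - CP = 417 - 219 = 198 W
W' = 198 * 182 = 36036 J
= 36036 / 1000 = 36.036 kJ

36.036 kJ


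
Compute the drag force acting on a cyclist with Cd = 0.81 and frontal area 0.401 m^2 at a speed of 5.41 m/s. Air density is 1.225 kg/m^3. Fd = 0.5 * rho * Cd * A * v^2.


Step 1: v^2 = 29.2681
Step 2: Fd = 0.5 * 1.225 * 0.81 * 0.401 * 29.2681
= 5.823 N

5.823 N


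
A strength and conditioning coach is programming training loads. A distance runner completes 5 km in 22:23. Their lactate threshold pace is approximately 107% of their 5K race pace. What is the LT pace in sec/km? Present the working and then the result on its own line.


Convert to seconds: 22 min 23 s = 1343 s
Pace per km = 1343 / 5 = 268.6 s/km
LT pace = 268.6 * 1.07 = 287.4 s/km

287.4 s/km


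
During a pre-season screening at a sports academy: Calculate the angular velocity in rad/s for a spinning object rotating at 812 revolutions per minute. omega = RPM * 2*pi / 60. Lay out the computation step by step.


omega = RPM * 2*pi / 60
= 812 * 6.28318531 / 60
= 85.032 rad/s

85.032 rad/s


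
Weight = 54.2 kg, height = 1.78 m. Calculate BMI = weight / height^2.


height^2 = 1.78^2 = 3.1684
BMI = 54.2 / 3.1684 = 17.11 kg/m^2

17.11 kg/m^2


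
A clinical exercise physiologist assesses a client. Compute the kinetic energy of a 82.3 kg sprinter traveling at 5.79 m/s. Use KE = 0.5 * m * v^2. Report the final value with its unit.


Velocity squared = 33.5241
KE = 0.5 * 82.3 * 33.5241 = 1379.52 J

1379.52 J


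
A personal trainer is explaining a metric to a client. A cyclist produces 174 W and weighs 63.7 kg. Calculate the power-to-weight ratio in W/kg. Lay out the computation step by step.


P/W = power / mass
= 174 / 63.7
= 2.732 W/kg

2.732 W/kg


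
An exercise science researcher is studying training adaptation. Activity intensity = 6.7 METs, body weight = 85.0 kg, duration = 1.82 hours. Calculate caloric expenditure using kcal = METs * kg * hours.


kcal = 6.7 * 85.0 * 1.82
= 569.5 * 1.82
= 1036.49 kcal

1036.49 kcal


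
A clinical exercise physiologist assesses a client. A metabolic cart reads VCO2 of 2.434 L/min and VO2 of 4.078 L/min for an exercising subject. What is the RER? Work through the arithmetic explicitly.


RER = VCO2 / VO2 = 2.434 / 4.078 = 0.5969

0.5969


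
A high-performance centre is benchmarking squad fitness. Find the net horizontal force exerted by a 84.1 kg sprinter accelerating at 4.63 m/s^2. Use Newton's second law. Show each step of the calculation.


Newton's second law: F = m * a
F = 84.1 * 4.63 = 389.38 N

389.38 N


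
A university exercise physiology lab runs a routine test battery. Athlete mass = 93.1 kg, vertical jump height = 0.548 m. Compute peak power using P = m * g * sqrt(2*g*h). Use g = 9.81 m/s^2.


sqrt(2 * 9.81 * 0.548) = sqrt(10.75176) = 3.278988 m/s
P = 93.1 * 9.81 * 3.278988
= 2994.74 W

2994.74 W


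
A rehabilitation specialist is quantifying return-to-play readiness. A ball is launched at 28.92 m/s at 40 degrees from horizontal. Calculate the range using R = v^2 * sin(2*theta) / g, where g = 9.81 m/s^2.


sin(2 * 40) = sin(80) = 0.984808
v^2 = 28.92^2 = 836.3664
R = 836.3664 * 0.984808 / 9.81
= 83.961 m

83.961 m


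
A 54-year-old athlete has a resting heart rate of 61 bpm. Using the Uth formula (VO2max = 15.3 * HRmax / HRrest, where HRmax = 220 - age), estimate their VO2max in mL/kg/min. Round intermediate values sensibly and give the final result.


HRmax = 220 - 54 = 166 bpm
Ratio = HRmax / HRrest = 166 / 61 = 2.7213
VO2max = 15.3 * 2.7213 = 41.64 mL/kg/min

41.64 mL/kg/min


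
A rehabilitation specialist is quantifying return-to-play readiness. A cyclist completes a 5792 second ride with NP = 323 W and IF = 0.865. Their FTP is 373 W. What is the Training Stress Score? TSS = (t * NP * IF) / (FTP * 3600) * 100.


t * NP * IF = 5792 * 323 * 0.865 = 1618255.84
FTP * 3600 = 1342800
TSS = (1618255.84 / 1342800) * 100 = 120.51

120.51 TSS


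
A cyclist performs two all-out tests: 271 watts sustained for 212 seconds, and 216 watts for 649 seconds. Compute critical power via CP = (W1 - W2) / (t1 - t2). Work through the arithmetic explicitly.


W1 = P1 * t1 = 271 * 212 = 57452 J
W2 = P2 * t2 = 216 * 649 = 140184 J
CP = (57452 - 140184) / (212 - 649)
= 189.32 W

189.32 W


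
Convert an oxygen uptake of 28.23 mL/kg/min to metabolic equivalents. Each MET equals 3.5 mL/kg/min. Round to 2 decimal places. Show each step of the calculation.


One MET = 3.5 mL/kg/min
Number of METs = 28.23 / 3.5
= 8.07 METs

8.07 METs


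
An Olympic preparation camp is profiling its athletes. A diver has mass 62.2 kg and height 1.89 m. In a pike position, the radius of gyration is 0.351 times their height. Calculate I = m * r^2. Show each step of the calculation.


r = 0.351 * 1.89 = 0.66339 m
I = m * r^2 = 62.2 * 0.440086 = 27.373 kg*m^2

27.373 kg*m^2


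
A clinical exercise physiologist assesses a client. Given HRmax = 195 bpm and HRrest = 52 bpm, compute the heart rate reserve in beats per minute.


Heart rate reserve = maximum HR minus resting HR
HRR = 195 - 52 = 143 bpm

143 bpm


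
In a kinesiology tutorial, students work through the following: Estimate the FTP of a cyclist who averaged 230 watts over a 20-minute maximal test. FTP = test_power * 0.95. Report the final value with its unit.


FTP = 230 * 0.95 = 218.5 W

218.5 W


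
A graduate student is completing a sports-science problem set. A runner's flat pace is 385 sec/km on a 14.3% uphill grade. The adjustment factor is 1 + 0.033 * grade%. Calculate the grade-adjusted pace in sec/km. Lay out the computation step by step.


Factor = 1 + 0.033 * 14.3 = 1.4719
Adjusted pace = 385 * 1.4719
= 566.68 sec/km

566.68 s/km


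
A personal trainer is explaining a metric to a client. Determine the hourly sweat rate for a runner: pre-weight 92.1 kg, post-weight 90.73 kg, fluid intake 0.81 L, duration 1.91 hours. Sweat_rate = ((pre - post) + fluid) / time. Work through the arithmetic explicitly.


Mass lost = 92.1 - 90.73 = 1.37 kg
Add fluid consumed: 1.37 + 0.81 = 2.18 L total sweat
Sweat rate = 2.18 / 1.91 = 1.141 L/h

1.141 L/h


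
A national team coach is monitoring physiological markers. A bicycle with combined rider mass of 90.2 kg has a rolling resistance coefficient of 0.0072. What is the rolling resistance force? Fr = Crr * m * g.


Fr = 0.0072 * 90.2 * 9.81
= 0.64944 * 9.81
= 6.371 N

6.371 N


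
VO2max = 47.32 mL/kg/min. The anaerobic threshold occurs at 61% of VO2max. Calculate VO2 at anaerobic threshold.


AT fraction = 61 / 100 = 0.61
AT VO2 = 47.32 * 0.61
= 28.87 mL/kg/min

28.87 mL/kg/min


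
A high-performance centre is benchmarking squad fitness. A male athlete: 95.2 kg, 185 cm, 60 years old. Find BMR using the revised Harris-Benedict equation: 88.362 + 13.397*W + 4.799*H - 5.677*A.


Intercept = 88.362
Weight contribution = 13.397 * 95.2 = 1275.3944
Height contribution = 4.799 * 185 = 887.815
Age contribution = 5.677 * 60 = 340.62
BMR = 88.362 + 1275.3944 + 887.815 - 340.62
= 1910.95 kcal/day

1910.95 kcal/day


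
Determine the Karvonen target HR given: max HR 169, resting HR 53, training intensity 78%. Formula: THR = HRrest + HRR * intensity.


HRR = HRmax - HRrest = 169 - 53 = 116
THR = 53 + 116 * 0.78
= 143.48 bpm

143.48 bpm


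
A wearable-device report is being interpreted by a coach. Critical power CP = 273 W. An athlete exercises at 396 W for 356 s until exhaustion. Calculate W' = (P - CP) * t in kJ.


P - CP = 396 - 273 = 123 W
W' = 123 * 356 = 43788 J
= 43788 / 1000 = 43.788 kJ

43.788 kJ


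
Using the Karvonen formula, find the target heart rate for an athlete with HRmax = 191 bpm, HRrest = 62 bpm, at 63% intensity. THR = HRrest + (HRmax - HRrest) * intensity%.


HRR = 191 - 62 = 129
THR = 62 + 129 * 0.63
= 62 + 81.27
= 143.27 bpm

143.27 bpm


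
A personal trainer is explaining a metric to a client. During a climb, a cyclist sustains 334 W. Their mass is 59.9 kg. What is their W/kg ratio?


Power-to-weight = 334 W / 59.9 kg
= 5.576 W/kg

5.576 W/kg


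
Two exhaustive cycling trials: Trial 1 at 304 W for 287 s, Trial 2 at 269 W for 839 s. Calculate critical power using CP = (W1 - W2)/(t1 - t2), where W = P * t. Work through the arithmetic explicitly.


W1 = 304 * 287 = 87248 J
W2 = 269 * 839 = 225691 J
CP = (87248 - 225691) / (287 - 839)
= -138443 / -552
= 250.8 W

250.8 W


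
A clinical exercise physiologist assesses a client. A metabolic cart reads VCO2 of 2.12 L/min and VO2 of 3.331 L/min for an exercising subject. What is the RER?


RER = VCO2 / VO2 = 2.12 / 3.331 = 0.6364

0.6364


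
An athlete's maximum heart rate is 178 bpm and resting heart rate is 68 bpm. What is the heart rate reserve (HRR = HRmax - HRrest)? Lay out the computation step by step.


HRR = HRmax - HRrest
= 178 - 68
= 110 bpm

110 bpm


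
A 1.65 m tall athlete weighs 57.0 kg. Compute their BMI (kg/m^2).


height^2 = 2.7225 m^2
BMI = 57.0 / 2.7225 = 20.94 kg/m^2

20.94 kg/m^2


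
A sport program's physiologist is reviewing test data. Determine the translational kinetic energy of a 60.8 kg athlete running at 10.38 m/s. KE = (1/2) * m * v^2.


KE = 0.5 * m * v^2
= 0.5 * 60.8 * 10.38^2
= 0.5 * 60.8 * 107.7444
= 3275.43 J

3275.43 J


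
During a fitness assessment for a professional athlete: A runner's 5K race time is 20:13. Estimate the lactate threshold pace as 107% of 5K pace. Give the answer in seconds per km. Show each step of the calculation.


Total race time = 20*60 + 13 = 1213 seconds
5K pace = 1213 / 5 = 242.6 sec/km
LT pace = 242.6 * 1.07 = 259.58 sec/km

259.58 s/km


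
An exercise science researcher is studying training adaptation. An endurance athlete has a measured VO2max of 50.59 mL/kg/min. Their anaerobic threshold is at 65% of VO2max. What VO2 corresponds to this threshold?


Anaerobic threshold VO2 = VO2max * 65%
= 50.59 * 0.65
= 32.88 mL/kg/min

32.88 mL/kg/min


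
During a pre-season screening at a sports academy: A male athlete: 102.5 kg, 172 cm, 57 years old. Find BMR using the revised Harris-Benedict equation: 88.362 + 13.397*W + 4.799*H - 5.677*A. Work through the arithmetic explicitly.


Intercept = 88.362
Weight contribution = 13.397 * 102.5 = 1373.1925
Height contribution = 4.799 * 172 = 825.428
Age contribution = 5.677 * 57 = 323.589
BMR = 88.362 + 1373.1925 + 825.428 - 323.589
= 1963.39 kcal/day

1963.39 kcal/day


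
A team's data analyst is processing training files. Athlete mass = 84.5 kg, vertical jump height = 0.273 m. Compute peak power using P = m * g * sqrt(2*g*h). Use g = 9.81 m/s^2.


sqrt(2 * 9.81 * 0.273) = sqrt(5.35626) = 2.31436 m/s
P = 84.5 * 9.81 * 2.31436
= 1918.48 W

1918.48 W


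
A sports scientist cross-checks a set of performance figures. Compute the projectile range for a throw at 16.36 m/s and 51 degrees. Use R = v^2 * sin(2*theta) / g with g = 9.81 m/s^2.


Two times the angle = 102 degrees
sin(102) = 0.978148
R = 267.6496 * 0.978148 / 9.81 = 26.687 m

26.687 m


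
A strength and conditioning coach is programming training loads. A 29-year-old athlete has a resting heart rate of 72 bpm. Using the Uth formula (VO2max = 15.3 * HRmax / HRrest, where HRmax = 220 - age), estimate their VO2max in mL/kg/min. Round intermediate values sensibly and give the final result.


HRmax = 220 - 29 = 191 bpm
Ratio = HRmax / HRrest = 191 / 72 = 2.6528
VO2max = 15.3 * 2.6528 = 40.59 mL/kg/min

40.59 mL/kg/min


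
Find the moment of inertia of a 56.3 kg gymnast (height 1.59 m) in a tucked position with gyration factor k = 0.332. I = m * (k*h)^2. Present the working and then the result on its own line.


Radius of gyration = 0.332 * 1.59 = 0.52788 m
I = 56.3 * 0.52788^2
= 56.3 * 0.278657
= 15.688 kg*m^2

15.688 kg*m^2


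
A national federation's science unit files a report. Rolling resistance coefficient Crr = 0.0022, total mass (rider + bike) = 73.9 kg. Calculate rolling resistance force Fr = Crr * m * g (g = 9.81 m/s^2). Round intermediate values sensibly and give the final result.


Fr = Crr * m * g
= 0.0022 * 73.9 * 9.81
= 1.595 N

1.595 N


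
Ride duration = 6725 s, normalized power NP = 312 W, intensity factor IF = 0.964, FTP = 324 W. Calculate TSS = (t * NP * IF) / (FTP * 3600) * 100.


Numerator = 6725 * 312 * 0.964 = 2022664.8
Denominator = 324 * 3600 = 1166400
TSS = 2022664.8 / 1166400 * 100
= 173.41

173.41 TSS


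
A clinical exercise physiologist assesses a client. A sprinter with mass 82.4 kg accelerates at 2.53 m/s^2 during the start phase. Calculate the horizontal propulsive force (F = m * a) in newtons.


F = m * a
= 82.4 * 2.53
= 208.47 N

208.47 N


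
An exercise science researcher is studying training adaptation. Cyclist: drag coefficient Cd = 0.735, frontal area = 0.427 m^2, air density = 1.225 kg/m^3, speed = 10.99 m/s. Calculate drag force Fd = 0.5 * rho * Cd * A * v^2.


v^2 = 10.99^2 = 120.7801
Fd = 0.5 * 1.225 * 0.735 * 0.427 * 120.7801
= 23.218 N

23.218 N


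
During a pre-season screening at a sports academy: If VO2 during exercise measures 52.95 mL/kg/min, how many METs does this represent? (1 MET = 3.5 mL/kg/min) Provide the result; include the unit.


METs = VO2 / 3.5 = 52.95 / 3.5 = 15.13

15.13 METs


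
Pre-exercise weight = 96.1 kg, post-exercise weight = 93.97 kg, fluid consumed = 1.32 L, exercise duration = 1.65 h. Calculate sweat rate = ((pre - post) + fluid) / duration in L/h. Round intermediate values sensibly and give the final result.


Weight loss = 96.1 - 93.97 = 2.13 kg (approx L)
Total sweat = 2.13 + 1.32 = 3.45 L
Sweat rate = 3.45 / 1.65 = 2.091 L/h

2.091 L/h


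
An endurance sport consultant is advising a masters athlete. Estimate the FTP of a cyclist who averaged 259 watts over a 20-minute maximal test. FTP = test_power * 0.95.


FTP = 259 * 0.95 = 246.05 W

246.05 W


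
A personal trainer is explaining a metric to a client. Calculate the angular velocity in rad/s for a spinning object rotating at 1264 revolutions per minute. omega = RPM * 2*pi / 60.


omega = RPM * 2*pi / 60
= 1264 * 6.28318531 / 60
= 132.366 rad/s

132.366 rad/s


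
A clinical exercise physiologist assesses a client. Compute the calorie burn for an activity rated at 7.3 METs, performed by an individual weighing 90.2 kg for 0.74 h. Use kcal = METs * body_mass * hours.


Product of METs and mass = 7.3 * 90.2 = 658.46
Total kcal = 658.46 * 0.74 = 487.26 kcal

487.26 kcal


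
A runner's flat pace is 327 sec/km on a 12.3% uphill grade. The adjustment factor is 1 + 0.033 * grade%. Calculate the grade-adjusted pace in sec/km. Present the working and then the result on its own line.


Factor = 1 + 0.033 * 12.3 = 1.4059
Adjusted pace = 327 * 1.4059
= 459.73 sec/km

459.73 s/km


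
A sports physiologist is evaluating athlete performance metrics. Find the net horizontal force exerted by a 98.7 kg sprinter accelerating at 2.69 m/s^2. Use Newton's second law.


Newton's second law: F = m * a
F = 98.7 * 2.69 = 265.5 N

265.5 N


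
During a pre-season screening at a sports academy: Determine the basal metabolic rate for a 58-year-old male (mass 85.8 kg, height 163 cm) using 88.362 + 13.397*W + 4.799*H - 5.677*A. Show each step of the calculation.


BMR = 88.362 + 13.397*85.8 + 4.799*163 - 5.677*58
= 1690.8 kcal/day

1690.8 kcal/day


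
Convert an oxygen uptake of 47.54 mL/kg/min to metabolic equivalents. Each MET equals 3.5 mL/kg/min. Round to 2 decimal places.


One MET = 3.5 mL/kg/min
Number of METs = 47.54 / 3.5
= 13.58 METs

13.58 METs


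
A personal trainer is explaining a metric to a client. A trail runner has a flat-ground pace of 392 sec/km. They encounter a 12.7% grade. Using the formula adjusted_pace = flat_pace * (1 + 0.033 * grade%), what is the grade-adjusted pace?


Grade factor = 1 + 0.033 * 12.7 = 1.4191
Adjusted = 392 * 1.4191 = 556.29 sec/km

556.29 s/km


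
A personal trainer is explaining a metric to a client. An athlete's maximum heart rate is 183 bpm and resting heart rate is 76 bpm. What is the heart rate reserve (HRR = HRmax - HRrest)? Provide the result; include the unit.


HRR = HRmax - HRrest
= 183 - 76
= 107 bpm

107 bpm


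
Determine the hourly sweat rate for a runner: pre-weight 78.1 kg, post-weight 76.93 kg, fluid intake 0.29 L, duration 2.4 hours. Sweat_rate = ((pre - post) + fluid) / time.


Mass lost = 78.1 - 76.93 = 1.17 kg
Add fluid consumed: 1.17 + 0.29 = 1.46 L total sweat
Sweat rate = 1.46 / 2.4 = 0.608 L/h

0.608 L/h


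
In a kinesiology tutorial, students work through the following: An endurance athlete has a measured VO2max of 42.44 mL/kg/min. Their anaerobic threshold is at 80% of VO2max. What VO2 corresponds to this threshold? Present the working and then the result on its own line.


Anaerobic threshold VO2 = VO2max * 80%
= 42.44 * 0.8
= 33.95 mL/kg/min

33.95 mL/kg/min


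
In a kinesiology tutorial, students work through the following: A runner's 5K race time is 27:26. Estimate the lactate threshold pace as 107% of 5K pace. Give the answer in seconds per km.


Total race time = 27*60 + 26 = 1646 seconds
5K pace = 1646 / 5 = 329.2 sec/km
LT pace = 329.2 * 1.07 = 352.24 sec/km

352.24 s/km


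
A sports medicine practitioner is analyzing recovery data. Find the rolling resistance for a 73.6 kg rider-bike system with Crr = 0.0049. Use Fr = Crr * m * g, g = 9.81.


m * g = 73.6 * 9.81 = 722.016 N
Fr = 0.0049 * 722.016 = 3.538 N

3.538 N


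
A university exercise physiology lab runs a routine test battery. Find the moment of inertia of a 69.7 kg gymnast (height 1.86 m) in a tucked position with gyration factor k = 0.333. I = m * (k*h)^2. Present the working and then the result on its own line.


Radius of gyration = 0.333 * 1.86 = 0.61938 m
I = 69.7 * 0.61938^2
= 69.7 * 0.383632
= 26.739 kg*m^2

26.739 kg*m^2


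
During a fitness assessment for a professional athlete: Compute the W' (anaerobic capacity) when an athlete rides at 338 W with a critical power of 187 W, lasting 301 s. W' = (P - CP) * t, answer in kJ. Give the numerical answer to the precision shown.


Above-CP power = 151 W
Duration = 301 s
W' = 151 * 301 = 45451 J
Convert: 45451 / 1000 = 45.451 kJ

45.451 kJ


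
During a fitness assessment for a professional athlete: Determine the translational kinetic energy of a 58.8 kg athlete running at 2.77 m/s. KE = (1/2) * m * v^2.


KE = 0.5 * m * v^2
= 0.5 * 58.8 * 2.77^2
= 0.5 * 58.8 * 7.6729
= 225.58 J

225.58 J


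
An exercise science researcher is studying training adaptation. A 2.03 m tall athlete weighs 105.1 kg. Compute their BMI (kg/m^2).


height^2 = 4.1209 m^2
BMI = 105.1 / 4.1209 = 25.5 kg/m^2

25.5 kg/m^2


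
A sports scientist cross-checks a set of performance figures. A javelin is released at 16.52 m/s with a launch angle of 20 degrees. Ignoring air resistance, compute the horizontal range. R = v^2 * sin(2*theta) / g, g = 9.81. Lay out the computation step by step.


Launch speed squared = 272.9104
sin(2 * 20 deg) = 0.642788
Range = 272.9104 * 0.642788 / 9.81
= 17.882 m

17.882 m


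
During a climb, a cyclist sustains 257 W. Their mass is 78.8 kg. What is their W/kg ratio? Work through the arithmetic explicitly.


Power-to-weight = 257 W / 78.8 kg
= 3.261 W/kg

3.261 W/kg


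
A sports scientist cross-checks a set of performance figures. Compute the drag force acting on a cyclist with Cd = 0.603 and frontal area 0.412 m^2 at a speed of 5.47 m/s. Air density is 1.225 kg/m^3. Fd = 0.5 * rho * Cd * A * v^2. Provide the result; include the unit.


Step 1: v^2 = 29.9209
Step 2: Fd = 0.5 * 1.225 * 0.603 * 0.412 * 29.9209
= 4.553 N

4.553 N


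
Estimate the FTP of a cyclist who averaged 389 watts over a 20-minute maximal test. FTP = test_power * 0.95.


FTP = 389 * 0.95 = 369.55 W

369.55 W


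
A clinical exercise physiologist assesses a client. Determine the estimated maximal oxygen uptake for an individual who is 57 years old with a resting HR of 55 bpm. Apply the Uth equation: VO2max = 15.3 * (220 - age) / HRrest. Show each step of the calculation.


HRmax = 220 - 57 = 163
VO2max = 15.3 * (163 / 55)
= 15.3 * 2.9636
= 45.34 mL/kg/min

45.34 mL/kg/min


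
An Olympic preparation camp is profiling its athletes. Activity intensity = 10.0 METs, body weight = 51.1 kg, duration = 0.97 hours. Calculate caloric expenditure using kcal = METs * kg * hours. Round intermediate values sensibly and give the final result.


kcal = 10.0 * 51.1 * 0.97
= 511.0 * 0.97
= 495.67 kcal

495.67 kcal


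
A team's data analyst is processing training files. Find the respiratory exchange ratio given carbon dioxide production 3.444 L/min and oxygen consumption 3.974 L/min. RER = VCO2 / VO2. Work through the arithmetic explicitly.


VCO2 = 3.444 L/min
VO2 = 3.974 L/min
RER = 3.444 / 3.974 = 0.8666

0.8666


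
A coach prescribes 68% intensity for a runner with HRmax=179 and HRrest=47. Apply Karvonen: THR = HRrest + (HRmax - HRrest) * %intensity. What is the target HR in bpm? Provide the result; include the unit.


Heart rate reserve = 179 - 47 = 132
Intensity fraction = 68 / 100 = 0.68
THR = 47 + 132 * 0.68 = 136.76 bpm

136.76 bpm


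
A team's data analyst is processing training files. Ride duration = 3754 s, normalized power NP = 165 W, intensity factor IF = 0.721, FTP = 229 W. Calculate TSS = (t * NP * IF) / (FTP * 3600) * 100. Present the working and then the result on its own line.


Numerator = 3754 * 165 * 0.721 = 446594.61
Denominator = 229 * 3600 = 824400
TSS = 446594.61 / 824400 * 100
= 54.17

54.17 TSS


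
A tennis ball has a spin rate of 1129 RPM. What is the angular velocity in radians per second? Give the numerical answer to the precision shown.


Convert RPM to rad/s: multiply by 2*pi and divide by 60
omega = 1129 * 2 * pi / 60
= 118.229 rad/s

118.229 rad/s


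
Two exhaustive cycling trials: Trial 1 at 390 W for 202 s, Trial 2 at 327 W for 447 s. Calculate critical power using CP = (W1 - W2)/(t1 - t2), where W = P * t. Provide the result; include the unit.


W1 = 390 * 202 = 78780 J
W2 = 327 * 447 = 146169 J
CP = (78780 - 146169) / (202 - 447)
= -67389 / -245
= 275.06 W

275.06 W


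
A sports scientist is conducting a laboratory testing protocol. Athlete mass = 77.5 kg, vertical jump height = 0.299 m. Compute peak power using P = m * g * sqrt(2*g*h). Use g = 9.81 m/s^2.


sqrt(2 * 9.81 * 0.299) = sqrt(5.86638) = 2.422061 m/s
P = 77.5 * 9.81 * 2.422061
= 1841.43 W

1841.43 W


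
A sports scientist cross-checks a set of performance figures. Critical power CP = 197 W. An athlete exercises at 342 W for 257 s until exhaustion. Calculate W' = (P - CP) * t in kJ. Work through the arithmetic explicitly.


P - CP = 342 - 197 = 145 W
W' = 145 * 257 = 37265 J
= 37265 / 1000 = 37.265 kJ

37.265 kJ


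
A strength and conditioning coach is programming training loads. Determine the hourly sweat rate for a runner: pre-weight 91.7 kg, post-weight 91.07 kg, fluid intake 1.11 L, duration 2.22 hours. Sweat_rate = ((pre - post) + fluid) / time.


Mass lost = 91.7 - 91.07 = 0.63 kg
Add fluid consumed: 0.63 + 1.11 = 1.74 L total sweat
Sweat rate = 1.74 / 2.22 = 0.784 L/h

0.784 L/h


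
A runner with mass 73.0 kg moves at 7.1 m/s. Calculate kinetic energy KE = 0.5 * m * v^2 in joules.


v^2 = 7.1^2 = 50.41
KE = 0.5 * 73.0 * 50.41
= 1839.97 J

1839.97 J


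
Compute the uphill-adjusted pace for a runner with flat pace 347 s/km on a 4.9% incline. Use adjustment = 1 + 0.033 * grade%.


Adjustment factor = 1 + 0.033 * 4.9 = 1.1617
Grade-adjusted pace = 347 * 1.1617 = 403.11 s/km

403.11 s/km


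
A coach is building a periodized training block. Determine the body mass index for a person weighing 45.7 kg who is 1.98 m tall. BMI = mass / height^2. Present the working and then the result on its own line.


BMI = mass / height^2
= 45.7 / 1.98^2
= 45.7 / 3.9204
= 11.66 kg/m^2

11.66 kg/m^2


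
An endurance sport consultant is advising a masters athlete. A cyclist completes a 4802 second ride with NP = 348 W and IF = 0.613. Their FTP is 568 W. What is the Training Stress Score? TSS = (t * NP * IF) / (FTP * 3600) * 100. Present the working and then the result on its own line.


t * NP * IF = 4802 * 348 * 0.613 = 1024381.848
FTP * 3600 = 2044800
TSS = (1024381.848 / 2044800) * 100 = 50.1

50.1 TSS


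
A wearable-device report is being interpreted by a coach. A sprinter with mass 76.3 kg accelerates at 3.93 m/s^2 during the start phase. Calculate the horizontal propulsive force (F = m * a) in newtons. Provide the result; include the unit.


F = m * a
= 76.3 * 3.93
= 299.86 N

299.86 N


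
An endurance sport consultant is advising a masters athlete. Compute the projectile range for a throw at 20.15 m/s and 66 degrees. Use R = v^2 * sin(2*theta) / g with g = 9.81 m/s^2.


Two times the angle = 132 degrees
sin(132) = 0.743145
R = 406.0225 * 0.743145 / 9.81 = 30.758 m

30.758 m


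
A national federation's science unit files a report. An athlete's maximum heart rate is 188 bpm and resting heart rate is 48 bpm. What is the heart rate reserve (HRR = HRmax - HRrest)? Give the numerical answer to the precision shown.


HRR = HRmax - HRrest
= 188 - 48
= 140 bpm

140 bpm


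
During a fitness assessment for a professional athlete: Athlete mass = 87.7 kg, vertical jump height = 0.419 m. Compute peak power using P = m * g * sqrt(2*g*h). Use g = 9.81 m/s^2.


sqrt(2 * 9.81 * 0.419) = sqrt(8.22078) = 2.86719 m/s
P = 87.7 * 9.81 * 2.86719
= 2466.75 W

2466.75 W


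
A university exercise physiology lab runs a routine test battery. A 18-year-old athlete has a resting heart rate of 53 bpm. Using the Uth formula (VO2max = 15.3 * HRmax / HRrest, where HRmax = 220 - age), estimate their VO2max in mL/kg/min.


HRmax = 220 - 18 = 202 bpm
Ratio = HRmax / HRrest = 202 / 53 = 3.8113
VO2max = 15.3 * 3.8113 = 58.31 mL/kg/min

58.31 mL/kg/min


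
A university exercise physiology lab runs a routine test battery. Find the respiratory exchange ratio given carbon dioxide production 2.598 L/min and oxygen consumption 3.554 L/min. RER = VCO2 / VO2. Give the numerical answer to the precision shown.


VCO2 = 2.598 L/min
VO2 = 3.554 L/min
RER = 2.598 / 3.554 = 0.731

0.731


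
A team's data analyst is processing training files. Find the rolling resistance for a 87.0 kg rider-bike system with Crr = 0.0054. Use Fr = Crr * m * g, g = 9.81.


m * g = 87.0 * 9.81 = 853.47 N
Fr = 0.0054 * 853.47 = 4.609 N

4.609 N


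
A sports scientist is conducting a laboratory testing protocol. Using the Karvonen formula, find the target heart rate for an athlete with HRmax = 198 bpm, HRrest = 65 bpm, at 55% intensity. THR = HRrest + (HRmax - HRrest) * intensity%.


HRR = 198 - 65 = 133
THR = 65 + 133 * 0.55
= 65 + 73.15
= 138.15 bpm

138.15 bpm


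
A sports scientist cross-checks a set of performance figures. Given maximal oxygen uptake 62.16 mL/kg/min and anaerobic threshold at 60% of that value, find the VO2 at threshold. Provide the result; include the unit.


Percentage as decimal = 0.6
VO2 at AT = 62.16 * 0.6 = 37.3 mL/kg/min

37.3 mL/kg/min


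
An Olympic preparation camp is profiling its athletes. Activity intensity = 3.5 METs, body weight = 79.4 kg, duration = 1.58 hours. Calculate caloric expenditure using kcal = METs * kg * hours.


kcal = 3.5 * 79.4 * 1.58
= 277.9 * 1.58
= 439.08 kcal

439.08 kcal


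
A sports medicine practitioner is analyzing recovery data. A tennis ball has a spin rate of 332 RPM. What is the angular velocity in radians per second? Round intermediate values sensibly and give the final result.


Convert RPM to rad/s: multiply by 2*pi and divide by 60
omega = 332 * 2 * pi / 60
= 34.767 rad/s

34.767 rad/s


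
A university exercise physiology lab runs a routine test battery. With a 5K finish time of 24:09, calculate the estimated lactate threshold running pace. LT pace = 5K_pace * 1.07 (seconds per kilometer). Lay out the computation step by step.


Race duration = 1449 s for 5 km
Average pace = 1449 / 5 = 289.8 s/km
LT pace = 289.8 * 1.07
= 310.09 s/km

310.09 s/km


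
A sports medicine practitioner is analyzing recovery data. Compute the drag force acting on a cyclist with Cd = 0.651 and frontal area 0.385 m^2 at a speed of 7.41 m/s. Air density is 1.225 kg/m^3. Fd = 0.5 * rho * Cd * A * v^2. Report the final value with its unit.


Step 1: v^2 = 54.9081
Step 2: Fd = 0.5 * 1.225 * 0.651 * 0.385 * 54.9081
= 8.429 N

8.429 N


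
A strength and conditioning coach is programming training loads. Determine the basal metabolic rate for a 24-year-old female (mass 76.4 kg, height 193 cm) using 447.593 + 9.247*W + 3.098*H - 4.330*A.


BMR = 447.593 + 9.247*76.4 + 3.098*193 - 4.330*24
= 1648.06 kcal/day

1648.06 kcal/day


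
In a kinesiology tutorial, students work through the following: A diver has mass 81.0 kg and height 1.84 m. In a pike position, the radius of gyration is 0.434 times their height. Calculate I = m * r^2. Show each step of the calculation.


r = 0.434 * 1.84 = 0.79856 m
I = m * r^2 = 81.0 * 0.637698 = 51.654 kg*m^2

51.654 kg*m^2


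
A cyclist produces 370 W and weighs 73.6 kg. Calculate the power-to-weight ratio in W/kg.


P/W = power / mass
= 370 / 73.6
= 5.027 W/kg

5.027 W/kg


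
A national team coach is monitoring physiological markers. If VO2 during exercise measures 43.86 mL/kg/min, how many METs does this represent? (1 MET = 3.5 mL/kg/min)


METs = VO2 / 3.5 = 43.86 / 3.5 = 12.53

12.53 METs


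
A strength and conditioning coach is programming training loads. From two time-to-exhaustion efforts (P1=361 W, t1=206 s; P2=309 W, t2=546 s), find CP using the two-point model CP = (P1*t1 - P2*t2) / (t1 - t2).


Work in trial 1 = 74366 J
Work in trial 2 = 168714 J
Delta work = -94348 J
Delta time = -340 s
CP = -94348 / -340 = 277.49 W

277.49 W


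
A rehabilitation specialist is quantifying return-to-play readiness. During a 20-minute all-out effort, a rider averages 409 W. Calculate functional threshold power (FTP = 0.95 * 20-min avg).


FTP = 0.95 * 409
= 388.55 W

388.55 W


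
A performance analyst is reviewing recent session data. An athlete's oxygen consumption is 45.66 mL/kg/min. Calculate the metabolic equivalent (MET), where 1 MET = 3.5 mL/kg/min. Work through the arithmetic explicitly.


MET = VO2 / 3.5
= 45.66 / 3.5
= 13.05 METs

13.05 METs


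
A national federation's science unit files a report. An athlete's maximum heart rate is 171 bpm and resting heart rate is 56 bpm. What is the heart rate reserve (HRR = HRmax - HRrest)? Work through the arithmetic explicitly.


HRR = HRmax - HRrest
= 171 - 56
= 115 bpm

115 bpm


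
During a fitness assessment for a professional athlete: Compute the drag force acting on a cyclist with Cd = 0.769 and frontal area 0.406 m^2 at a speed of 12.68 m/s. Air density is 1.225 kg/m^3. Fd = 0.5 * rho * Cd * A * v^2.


Step 1: v^2 = 160.7824
Step 2: Fd = 0.5 * 1.225 * 0.769 * 0.406 * 160.7824
= 30.747 N

30.747 N


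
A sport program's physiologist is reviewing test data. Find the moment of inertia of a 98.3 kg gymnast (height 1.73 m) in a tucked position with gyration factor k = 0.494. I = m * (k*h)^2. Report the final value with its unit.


Radius of gyration = 0.494 * 1.73 = 0.85462 m
I = 98.3 * 0.85462^2
= 98.3 * 0.730375
= 71.796 kg*m^2

71.796 kg*m^2


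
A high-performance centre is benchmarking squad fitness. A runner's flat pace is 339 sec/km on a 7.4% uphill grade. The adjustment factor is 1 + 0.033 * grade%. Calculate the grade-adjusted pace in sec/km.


Factor = 1 + 0.033 * 7.4 = 1.2442
Adjusted pace = 339 * 1.2442
= 421.78 sec/km

421.78 s/km


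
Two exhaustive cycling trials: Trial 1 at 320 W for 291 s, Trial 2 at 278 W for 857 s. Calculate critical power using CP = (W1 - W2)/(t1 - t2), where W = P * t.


W1 = 320 * 291 = 93120 J
W2 = 278 * 857 = 238246 J
CP = (93120 - 238246) / (291 - 857)
= -145126 / -566
= 256.41 W

256.41 W


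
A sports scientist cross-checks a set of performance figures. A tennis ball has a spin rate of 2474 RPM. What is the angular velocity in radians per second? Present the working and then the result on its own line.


Convert RPM to rad/s: multiply by 2*pi and divide by 60
omega = 2474 * 2 * pi / 60
= 259.077 rad/s

259.077 rad/s


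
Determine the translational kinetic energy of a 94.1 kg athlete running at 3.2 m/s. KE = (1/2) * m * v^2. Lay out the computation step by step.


KE = 0.5 * m * v^2
= 0.5 * 94.1 * 3.2^2
= 0.5 * 94.1 * 10.24
= 481.79 J

481.79 J


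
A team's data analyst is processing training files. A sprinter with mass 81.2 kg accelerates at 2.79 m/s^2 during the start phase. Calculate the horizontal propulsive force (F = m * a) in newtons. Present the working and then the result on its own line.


F = m * a
= 81.2 * 2.79
= 226.55 N

226.55 N


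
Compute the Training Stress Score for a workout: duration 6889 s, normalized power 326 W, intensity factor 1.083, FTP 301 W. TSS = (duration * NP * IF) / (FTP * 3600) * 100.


Product = 6889 * 326 * 1.083 = 2432216.562
Base = 301 * 3600 = 1083600
TSS = 2432216.562 / 1083600 * 100 = 224.46

224.46 TSS


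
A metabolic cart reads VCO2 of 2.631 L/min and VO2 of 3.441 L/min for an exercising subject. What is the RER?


RER = VCO2 / VO2 = 2.631 / 3.441 = 0.7646

0.7646


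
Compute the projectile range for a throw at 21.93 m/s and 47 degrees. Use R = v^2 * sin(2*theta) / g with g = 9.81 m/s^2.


Two times the angle = 94 degrees
sin(94) = 0.997564
R = 480.9249 * 0.997564 / 9.81 = 48.905 m

48.905 m


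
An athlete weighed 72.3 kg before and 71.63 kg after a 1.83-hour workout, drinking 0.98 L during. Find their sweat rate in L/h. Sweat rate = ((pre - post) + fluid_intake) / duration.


Body mass change = 0.67 kg
Total sweat loss = 0.67 + 0.98 = 1.65 L
Rate = 1.65 / 1.83 = 0.902 L/h

0.902 L/h


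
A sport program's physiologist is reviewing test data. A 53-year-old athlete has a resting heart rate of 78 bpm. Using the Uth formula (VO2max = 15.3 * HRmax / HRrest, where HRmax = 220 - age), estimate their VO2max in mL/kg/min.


HRmax = 220 - 53 = 167 bpm
Ratio = HRmax / HRrest = 167 / 78 = 2.141
VO2max = 15.3 * 2.141 = 32.76 mL/kg/min

32.76 mL/kg/min


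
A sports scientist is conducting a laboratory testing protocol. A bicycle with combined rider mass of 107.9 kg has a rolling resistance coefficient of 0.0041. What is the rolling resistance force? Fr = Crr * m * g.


Fr = 0.0041 * 107.9 * 9.81
= 0.44239 * 9.81
= 4.34 N

4.34 N
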